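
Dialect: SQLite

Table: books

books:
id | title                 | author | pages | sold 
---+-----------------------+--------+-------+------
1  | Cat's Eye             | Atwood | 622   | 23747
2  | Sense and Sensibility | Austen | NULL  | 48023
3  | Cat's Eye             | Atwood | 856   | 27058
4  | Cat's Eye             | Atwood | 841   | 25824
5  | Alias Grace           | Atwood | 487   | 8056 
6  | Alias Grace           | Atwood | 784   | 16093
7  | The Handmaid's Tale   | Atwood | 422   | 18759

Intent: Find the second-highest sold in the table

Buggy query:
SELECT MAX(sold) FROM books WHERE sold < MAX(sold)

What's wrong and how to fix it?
Bug: The inner MAX is an aggregate inside WHERE, which is not allowed

Fix: Compute the overall MAX in a subquery, then take MAX of rows below it

Corrected query:
SELECT MAX(sold) FROM books WHERE sold < (SELECT MAX(sold) FROM books)

Result:
MAX(sold)
---------
27058    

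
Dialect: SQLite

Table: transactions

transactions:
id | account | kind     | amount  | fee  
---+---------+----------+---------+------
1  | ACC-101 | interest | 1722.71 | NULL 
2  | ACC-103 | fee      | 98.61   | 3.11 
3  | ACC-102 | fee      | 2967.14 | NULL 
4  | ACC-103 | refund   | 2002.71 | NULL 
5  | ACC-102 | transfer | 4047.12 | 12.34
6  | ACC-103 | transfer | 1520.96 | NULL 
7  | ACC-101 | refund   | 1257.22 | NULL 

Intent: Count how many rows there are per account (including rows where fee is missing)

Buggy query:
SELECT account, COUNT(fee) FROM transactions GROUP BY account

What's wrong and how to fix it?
Bug: COUNT(fee) skips NULLs, so groups with missing fee are undercounted

Fix: Replace COUNT(fee) with COUNT(*)

Corrected query:
SELECT account, COUNT(*) FROM transactions GROUP BY account

Result:
account | COUNT(*)
--------+---------
ACC-101 | 2       
ACC-102 | 2       
ACC-103 | 3       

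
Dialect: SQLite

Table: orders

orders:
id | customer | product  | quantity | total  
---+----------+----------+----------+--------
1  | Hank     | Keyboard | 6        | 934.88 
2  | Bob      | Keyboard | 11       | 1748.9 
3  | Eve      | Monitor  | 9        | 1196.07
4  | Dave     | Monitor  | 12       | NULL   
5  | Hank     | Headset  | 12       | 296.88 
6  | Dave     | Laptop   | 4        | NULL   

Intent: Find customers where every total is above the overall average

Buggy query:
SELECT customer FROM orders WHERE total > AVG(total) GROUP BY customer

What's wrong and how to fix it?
Bug: WHERE evaluates per row before aggregation, so AVG() is unavailable

Fix: Use a subquery for AVG and a HAVING MIN(...) filter so the condition holds for every row in the group

Corrected query:
SELECT customer FROM orders GROUP BY customer HAVING MIN(total) > (SELECT AVG(total) FROM orders)

Result:
customer
--------
Bob     
Eve     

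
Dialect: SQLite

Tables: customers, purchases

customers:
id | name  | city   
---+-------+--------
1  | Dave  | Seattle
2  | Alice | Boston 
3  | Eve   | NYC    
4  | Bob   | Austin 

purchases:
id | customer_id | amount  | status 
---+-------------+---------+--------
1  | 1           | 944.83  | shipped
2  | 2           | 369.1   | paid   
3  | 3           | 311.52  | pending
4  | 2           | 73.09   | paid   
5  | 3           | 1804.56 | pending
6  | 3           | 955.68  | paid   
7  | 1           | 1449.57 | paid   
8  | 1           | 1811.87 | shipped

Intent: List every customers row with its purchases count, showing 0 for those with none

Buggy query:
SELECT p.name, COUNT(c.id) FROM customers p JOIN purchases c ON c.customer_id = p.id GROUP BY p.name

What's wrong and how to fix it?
Bug: An inner join excludes parents with zero children

Fix: Use LEFT JOIN so parents without children still appear (COUNT(c.id) gives 0)

Corrected query:
SELECT p.name, COUNT(c.id) FROM customers p LEFT JOIN purchases c ON c.customer_id = p.id GROUP BY p.name

Result:
name  | COUNT(c.id)
------+------------
Alice | 2          
Bob   | 0          
Dave  | 3          
Eve   | 3          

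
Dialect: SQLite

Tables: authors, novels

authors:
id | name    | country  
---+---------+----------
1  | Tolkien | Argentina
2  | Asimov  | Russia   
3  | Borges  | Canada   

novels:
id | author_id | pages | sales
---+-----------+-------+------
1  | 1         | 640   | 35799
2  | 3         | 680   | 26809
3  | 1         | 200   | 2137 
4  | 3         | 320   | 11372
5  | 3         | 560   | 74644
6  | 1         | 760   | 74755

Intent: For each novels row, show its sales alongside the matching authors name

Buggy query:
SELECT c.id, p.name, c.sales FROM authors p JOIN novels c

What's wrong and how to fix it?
Bug: JOIN with no ON clause produces a cartesian product; every novels row pairs with every authors row

Fix: Add ON c.author_id = p.id to the JOIN

Corrected query:
SELECT c.id, p.name, c.sales FROM authors p JOIN novels c ON c.author_id = p.id

Result:
id | name    | sales
---+---------+------
1  | Tolkien | 35799
2  | Borges  | 26809
3  | Tolkien | 2137 
4  | Borges  | 11372
5  | Borges  | 74644
6  | Tolkien | 74755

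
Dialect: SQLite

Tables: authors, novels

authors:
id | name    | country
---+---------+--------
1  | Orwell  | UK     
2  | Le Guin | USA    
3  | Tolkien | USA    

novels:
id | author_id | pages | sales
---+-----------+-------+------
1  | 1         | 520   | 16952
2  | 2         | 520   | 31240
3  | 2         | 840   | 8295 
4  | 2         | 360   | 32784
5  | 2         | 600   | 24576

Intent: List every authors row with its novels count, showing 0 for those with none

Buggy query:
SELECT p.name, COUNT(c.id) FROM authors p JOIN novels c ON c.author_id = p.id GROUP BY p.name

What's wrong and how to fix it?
Bug: INNER JOIN drops authors rows that have no matching novels rows

Fix: Use LEFT JOIN so parents without children still appear (COUNT(c.id) gives 0)

Corrected query:
SELECT p.name, COUNT(c.id) FROM authors p LEFT JOIN novels c ON c.author_id = p.id GROUP BY p.name

Result:
name    | COUNT(c.id)
--------+------------
Le Guin | 4          
Orwell  | 1          
Tolkien | 0          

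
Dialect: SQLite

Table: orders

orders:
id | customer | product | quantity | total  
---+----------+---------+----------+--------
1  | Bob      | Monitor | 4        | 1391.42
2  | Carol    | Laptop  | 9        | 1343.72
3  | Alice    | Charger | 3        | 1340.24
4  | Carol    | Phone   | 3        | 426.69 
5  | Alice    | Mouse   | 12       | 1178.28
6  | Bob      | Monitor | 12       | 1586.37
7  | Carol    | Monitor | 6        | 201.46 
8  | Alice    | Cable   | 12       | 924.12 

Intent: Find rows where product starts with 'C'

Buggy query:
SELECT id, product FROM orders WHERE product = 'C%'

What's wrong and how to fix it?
Bug: '=' compares the literal string including the % character; pattern matching needs LIKE

Fix: Use LIKE for wildcard pattern matching

Corrected query:
SELECT id, product FROM orders WHERE product LIKE 'C%'

Result:
id | product
---+--------
3  | Charger
8  | Cable  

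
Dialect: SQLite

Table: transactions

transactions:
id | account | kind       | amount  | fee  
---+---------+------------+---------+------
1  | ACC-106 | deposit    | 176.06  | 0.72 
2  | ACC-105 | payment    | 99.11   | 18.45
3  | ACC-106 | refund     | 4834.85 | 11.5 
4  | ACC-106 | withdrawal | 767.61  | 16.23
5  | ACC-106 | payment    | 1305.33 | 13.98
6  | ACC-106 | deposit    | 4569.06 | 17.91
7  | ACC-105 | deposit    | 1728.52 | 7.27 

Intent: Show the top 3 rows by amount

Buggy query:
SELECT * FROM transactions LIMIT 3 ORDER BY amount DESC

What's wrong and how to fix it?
Bug: LIMIT must come after ORDER BY

Fix: Swap the clauses: ORDER BY first, then LIMIT

Corrected query:
SELECT * FROM transactions ORDER BY amount DESC LIMIT 3

Result:
id | account | kind    | amount  | fee  
---+---------+---------+---------+------
3  | ACC-106 | refund  | 4834.85 | 11.5 
6  | ACC-106 | deposit | 4569.06 | 17.91
7  | ACC-105 | deposit | 1728.52 | 7.27 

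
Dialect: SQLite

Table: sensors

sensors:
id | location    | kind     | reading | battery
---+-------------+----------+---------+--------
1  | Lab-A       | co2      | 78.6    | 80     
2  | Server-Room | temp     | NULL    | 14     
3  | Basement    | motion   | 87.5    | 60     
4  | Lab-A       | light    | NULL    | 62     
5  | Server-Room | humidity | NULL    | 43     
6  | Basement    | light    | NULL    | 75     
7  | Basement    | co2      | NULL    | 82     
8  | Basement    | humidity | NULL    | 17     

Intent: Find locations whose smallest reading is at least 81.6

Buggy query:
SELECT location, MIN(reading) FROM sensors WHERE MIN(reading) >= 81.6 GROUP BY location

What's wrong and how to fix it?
Bug: Aggregates like MIN are computed per group after WHERE runs

Fix: Replace WHERE with HAVING after the GROUP BY

Corrected query:
SELECT location, MIN(reading) FROM sensors GROUP BY location HAVING MIN(reading) >= 81.6

Result:
location | MIN(reading)
---------+-------------
Basement | 87.5        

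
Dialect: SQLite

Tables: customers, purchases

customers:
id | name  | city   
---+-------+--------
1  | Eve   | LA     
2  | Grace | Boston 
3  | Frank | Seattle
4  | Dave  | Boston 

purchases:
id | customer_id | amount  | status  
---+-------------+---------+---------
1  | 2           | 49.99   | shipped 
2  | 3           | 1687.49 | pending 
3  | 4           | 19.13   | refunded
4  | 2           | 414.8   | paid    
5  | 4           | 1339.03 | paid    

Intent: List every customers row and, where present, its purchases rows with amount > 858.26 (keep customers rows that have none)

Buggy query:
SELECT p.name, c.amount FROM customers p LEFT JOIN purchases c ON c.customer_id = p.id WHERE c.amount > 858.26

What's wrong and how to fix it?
Bug: A WHERE condition on the right-hand table after LEFT JOIN drops unmatched parents

Fix: Put 'c.amount > 858.26' in the JOIN's ON clause instead of WHERE

Corrected query:
SELECT p.name, c.amount FROM customers p LEFT JOIN purchases c ON c.customer_id = p.id AND c.amount > 858.26

Result:
name  | amount 
------+--------
Eve   | NULL   
Grace | NULL   
Frank | 1687.49
Dave  | 1339.03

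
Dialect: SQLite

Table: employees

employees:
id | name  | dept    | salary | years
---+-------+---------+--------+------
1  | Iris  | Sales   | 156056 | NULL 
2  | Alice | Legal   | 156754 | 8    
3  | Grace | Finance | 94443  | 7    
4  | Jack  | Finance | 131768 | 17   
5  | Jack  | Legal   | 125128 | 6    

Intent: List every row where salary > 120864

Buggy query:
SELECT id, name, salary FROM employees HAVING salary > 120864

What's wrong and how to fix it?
Bug: HAVING filters the output of aggregation, but this query has no GROUP BY and no aggregate functions, so SQLite rejects it (HAVING clause on a non-aggregate query); the condition here is per row

Fix: Use WHERE for row-level filtering

Corrected query:
SELECT id, name, salary FROM employees WHERE salary > 120864

Result:
id | name  | salary
---+-------+-------
1  | Iris  | 156056
2  | Alice | 156754
4  | Jack  | 131768
5  | Jack  | 125128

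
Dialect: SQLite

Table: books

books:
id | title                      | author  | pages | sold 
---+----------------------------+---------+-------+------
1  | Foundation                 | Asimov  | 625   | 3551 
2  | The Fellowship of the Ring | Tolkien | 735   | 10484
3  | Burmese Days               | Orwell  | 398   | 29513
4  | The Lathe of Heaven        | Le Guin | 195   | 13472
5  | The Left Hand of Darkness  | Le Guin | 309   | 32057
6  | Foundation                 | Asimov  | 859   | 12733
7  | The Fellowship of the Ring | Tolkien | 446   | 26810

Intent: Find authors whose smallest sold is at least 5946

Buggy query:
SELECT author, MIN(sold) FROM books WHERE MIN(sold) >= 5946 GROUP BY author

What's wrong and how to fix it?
Bug: MIN() in WHERE is a misuse of aggregate

Fix: Use HAVING for the per-group MIN condition

Corrected query:
SELECT author, MIN(sold) FROM books GROUP BY author HAVING MIN(sold) >= 5946

Result:
author  | MIN(sold)
--------+----------
Le Guin | 13472    
Orwell  | 29513    
Tolkien | 10484    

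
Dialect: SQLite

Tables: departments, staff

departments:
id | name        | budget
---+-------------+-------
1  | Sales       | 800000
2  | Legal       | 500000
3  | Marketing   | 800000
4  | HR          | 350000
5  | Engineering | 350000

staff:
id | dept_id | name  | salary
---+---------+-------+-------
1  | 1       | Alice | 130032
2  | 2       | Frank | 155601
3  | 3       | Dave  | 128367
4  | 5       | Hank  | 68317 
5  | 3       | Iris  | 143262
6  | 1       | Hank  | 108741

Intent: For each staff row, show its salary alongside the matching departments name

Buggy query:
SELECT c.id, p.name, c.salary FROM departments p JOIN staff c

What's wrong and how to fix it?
Bug: Missing join condition: each staff row is matched to all departments rows instead of just its own

Fix: Specify the join condition linking the foreign key to the parent id

Corrected query:
SELECT c.id, p.name, c.salary FROM departments p JOIN staff c ON c.dept_id = p.id

Result:
id | name        | salary
---+-------------+-------
1  | Sales       | 130032
2  | Legal       | 155601
3  | Marketing   | 128367
4  | Engineering | 68317 
5  | Marketing   | 143262
6  | Sales       | 108741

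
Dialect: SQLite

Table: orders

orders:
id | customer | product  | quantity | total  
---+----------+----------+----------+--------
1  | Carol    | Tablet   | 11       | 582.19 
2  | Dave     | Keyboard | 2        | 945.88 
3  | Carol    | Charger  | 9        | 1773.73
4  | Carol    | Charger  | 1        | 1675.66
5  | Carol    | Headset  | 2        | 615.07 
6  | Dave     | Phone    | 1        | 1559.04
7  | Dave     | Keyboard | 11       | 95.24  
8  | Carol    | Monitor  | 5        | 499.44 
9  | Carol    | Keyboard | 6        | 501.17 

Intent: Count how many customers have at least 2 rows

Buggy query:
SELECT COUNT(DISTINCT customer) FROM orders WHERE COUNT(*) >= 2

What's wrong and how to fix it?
Bug: WHERE filters individual rows, not groups, so a group-level COUNT is invalid there

Fix: Use a subquery that GROUPs and filters with HAVING, then count its rows

Corrected query:
SELECT COUNT(*) FROM (SELECT customer FROM orders GROUP BY customer HAVING COUNT(*) >= 2)

Result:
COUNT(*)
--------
2       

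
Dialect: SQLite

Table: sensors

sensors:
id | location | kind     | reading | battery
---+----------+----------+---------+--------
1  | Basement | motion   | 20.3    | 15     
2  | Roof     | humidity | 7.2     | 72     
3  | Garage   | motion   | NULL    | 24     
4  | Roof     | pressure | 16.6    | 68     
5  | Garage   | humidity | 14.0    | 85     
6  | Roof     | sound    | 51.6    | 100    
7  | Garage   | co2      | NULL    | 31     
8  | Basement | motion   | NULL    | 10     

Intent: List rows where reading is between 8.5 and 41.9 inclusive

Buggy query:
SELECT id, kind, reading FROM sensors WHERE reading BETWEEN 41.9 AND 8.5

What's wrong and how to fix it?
Bug: The bounds are reversed; BETWEEN a AND b requires a <= b to match anything

Fix: Write BETWEEN 8.5 AND 41.9

Corrected query:
SELECT id, kind, reading FROM sensors WHERE reading BETWEEN 8.5 AND 41.9

Result:
id | kind     | reading
---+----------+--------
1  | motion   | 20.3   
4  | pressure | 16.6   
5  | humidity | 14     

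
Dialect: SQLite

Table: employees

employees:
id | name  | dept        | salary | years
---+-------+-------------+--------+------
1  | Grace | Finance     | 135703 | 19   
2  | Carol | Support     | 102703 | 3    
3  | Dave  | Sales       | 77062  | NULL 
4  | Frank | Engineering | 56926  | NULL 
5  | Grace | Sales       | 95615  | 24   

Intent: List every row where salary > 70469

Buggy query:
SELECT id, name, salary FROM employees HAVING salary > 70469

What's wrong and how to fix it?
Bug: HAVING filters the output of aggregation, but this query has no GROUP BY and no aggregate functions, so SQLite rejects it (HAVING clause on a non-aggregate query); the condition here is per row

Fix: Use WHERE for row-level filtering

Corrected query:
SELECT id, name, salary FROM employees WHERE salary > 70469

Result:
id | name  | salary
---+-------+-------
1  | Grace | 135703
2  | Carol | 102703
3  | Dave  | 77062 
5  | Grace | 95615 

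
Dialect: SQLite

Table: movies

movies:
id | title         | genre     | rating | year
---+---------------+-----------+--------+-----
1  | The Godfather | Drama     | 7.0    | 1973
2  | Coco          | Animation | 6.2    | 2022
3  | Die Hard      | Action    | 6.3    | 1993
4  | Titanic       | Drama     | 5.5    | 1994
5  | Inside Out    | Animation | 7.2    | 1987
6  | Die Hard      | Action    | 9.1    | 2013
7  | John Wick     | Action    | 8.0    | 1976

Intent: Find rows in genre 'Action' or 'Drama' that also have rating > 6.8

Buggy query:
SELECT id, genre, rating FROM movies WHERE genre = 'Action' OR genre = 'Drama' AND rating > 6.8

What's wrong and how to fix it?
Bug: AND binds tighter than OR, so this parses as genre = 'Action' OR (genre = 'Drama' AND rating > 6.8)

Fix: Group the OR with parentheses (or use IN), then AND the threshold

Corrected query:
SELECT id, genre, rating FROM movies WHERE (genre = 'Action' OR genre = 'Drama') AND rating > 6.8

Result:
id | genre  | rating
---+--------+-------
1  | Drama  | 7     
6  | Action | 9.1   
7  | Action | 8     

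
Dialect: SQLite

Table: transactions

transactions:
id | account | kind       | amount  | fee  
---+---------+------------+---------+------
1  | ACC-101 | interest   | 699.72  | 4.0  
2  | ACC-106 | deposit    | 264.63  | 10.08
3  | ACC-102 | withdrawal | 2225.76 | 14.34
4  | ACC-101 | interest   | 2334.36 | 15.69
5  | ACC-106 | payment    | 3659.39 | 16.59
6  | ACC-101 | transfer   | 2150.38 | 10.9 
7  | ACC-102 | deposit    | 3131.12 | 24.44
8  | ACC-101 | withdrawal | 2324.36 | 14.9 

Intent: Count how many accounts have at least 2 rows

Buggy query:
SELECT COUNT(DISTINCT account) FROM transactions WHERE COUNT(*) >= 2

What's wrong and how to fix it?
Bug: WHERE filters individual rows, not groups, so a group-level COUNT is invalid there

Fix: Group first with HAVING COUNT(*) >= 2, then COUNT the resulting groups

Corrected query:
SELECT COUNT(*) FROM (SELECT account FROM transactions GROUP BY account HAVING COUNT(*) >= 2)

Result:
COUNT(*)
--------
3       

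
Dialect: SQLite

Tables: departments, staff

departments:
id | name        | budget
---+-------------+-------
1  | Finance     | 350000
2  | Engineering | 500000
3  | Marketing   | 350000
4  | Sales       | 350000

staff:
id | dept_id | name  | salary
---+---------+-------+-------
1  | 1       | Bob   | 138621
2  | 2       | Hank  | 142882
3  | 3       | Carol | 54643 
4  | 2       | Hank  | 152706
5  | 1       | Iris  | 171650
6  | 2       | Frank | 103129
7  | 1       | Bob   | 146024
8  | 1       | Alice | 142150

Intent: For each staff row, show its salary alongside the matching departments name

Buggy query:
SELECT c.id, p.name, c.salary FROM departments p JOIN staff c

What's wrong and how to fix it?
Bug: JOIN with no ON clause produces a cartesian product; every staff row pairs with every departments row

Fix: Add ON c.dept_id = p.id to the JOIN

Corrected query:
SELECT c.id, p.name, c.salary FROM departments p JOIN staff c ON c.dept_id = p.id

Result:
id | name        | salary
---+-------------+-------
1  | Finance     | 138621
2  | Engineering | 142882
3  | Marketing   | 54643 
4  | Engineering | 152706
5  | Finance     | 171650
6  | Engineering | 103129
7  | Finance     | 146024
8  | Finance     | 142150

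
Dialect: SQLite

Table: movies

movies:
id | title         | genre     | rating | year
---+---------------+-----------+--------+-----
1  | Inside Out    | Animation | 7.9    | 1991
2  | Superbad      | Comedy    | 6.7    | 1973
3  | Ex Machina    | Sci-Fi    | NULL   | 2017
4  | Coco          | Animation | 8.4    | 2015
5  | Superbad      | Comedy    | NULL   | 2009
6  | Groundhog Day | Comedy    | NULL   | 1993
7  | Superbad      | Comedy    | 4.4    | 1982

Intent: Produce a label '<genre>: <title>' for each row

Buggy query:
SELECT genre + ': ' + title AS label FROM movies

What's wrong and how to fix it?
Bug: '+' is numeric addition; on text columns SQLite converts them to 0 instead of concatenating

Fix: Replace + with || to concatenate text

Corrected query:
SELECT genre || ': ' || title AS label FROM movies

Result:
label                
---------------------
Animation: Inside Out
Comedy: Superbad     
Sci-Fi: Ex Machina   
Animation: Coco      
Comedy: Superbad     
Comedy: Groundhog Day
Comedy: Superbad     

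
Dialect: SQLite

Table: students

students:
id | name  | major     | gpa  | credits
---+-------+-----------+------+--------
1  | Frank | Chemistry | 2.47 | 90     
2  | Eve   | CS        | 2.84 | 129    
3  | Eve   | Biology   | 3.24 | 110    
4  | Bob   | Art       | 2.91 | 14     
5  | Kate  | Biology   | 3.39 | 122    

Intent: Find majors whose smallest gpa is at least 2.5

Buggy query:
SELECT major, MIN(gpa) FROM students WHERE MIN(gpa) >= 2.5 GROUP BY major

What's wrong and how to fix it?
Bug: Aggregates like MIN are computed per group after WHERE runs

Fix: Replace WHERE with HAVING after the GROUP BY

Corrected query:
SELECT major, MIN(gpa) FROM students GROUP BY major HAVING MIN(gpa) >= 2.5

Result:
major   | MIN(gpa)
--------+---------
Art     | 2.91    
Biology | 3.24    
CS      | 2.84    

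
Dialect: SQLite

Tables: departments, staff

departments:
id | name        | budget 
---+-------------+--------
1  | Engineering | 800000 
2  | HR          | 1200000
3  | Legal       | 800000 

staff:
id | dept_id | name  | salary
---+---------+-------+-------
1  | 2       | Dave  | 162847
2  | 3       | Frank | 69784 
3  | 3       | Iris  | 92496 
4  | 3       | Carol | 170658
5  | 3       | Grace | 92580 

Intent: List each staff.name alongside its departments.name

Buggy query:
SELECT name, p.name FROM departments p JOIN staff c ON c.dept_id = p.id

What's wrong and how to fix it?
Bug: 'name' exists in both joined tables, so the database can't tell which one is meant

Fix: Prefix ambiguous columns with the table alias

Corrected query:
SELECT c.name, p.name FROM departments p JOIN staff c ON c.dept_id = p.id

Result:
name  | name 
------+------
Dave  | HR   
Frank | Legal
Iris  | Legal
Carol | Legal
Grace | Legal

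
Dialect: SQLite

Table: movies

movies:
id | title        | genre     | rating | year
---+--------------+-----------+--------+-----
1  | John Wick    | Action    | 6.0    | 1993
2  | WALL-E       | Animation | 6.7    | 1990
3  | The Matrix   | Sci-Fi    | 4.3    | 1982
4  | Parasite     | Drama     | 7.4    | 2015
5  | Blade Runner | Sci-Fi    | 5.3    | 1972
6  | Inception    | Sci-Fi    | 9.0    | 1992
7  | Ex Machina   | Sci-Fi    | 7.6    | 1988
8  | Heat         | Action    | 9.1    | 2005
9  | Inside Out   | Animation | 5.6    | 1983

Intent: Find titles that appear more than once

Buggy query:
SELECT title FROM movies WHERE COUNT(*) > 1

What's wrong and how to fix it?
Bug: WHERE can't reference COUNT(*); aggregates are computed after WHERE

Fix: Group first, then use HAVING for the count condition

Corrected query:
SELECT title FROM movies GROUP BY title HAVING COUNT(*) > 1

Result:
(no rows)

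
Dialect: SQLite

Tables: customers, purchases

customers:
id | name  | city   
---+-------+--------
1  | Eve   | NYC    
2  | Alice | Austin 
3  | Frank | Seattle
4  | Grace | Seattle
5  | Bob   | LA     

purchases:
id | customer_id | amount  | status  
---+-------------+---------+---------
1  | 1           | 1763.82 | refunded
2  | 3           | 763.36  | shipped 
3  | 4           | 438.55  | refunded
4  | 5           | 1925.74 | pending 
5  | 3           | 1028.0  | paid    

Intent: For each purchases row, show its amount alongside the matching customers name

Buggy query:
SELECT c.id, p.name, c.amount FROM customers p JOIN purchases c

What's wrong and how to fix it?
Bug: JOIN with no ON clause produces a cartesian product; every purchases row pairs with every customers row

Fix: Specify the join condition linking the foreign key to the parent id

Corrected query:
SELECT c.id, p.name, c.amount FROM customers p JOIN purchases c ON c.customer_id = p.id

Result:
id | name  | amount 
---+-------+--------
1  | Eve   | 1763.82
2  | Frank | 763.36 
3  | Grace | 438.55 
4  | Bob   | 1925.74
5  | Frank | 1028   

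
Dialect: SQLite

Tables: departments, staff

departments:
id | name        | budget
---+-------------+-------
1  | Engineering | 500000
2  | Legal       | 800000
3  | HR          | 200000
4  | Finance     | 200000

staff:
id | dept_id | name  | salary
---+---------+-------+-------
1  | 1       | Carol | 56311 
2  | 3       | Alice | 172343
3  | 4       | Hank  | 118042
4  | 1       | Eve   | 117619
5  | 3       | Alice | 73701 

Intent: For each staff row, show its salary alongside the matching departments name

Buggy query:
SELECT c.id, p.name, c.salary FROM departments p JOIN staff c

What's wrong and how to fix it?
Bug: Missing join condition: each staff row is matched to all departments rows instead of just its own

Fix: Specify the join condition linking the foreign key to the parent id

Corrected query:
SELECT c.id, p.name, c.salary FROM departments p JOIN staff c ON c.dept_id = p.id

Result:
id | name        | salary
---+-------------+-------
1  | Engineering | 56311 
2  | HR          | 172343
3  | Finance     | 118042
4  | Engineering | 117619
5  | HR          | 73701 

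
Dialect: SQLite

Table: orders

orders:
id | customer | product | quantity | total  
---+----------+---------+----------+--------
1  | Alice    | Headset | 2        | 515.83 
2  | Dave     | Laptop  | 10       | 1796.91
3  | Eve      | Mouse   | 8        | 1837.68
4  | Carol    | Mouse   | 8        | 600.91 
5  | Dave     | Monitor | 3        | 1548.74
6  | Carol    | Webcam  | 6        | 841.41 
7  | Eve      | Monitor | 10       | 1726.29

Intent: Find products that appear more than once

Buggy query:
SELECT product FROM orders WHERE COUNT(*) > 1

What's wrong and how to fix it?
Bug: COUNT(*) is an aggregate and cannot be used in WHERE

Fix: GROUP BY product, then filter groups with HAVING COUNT(*) > 1

Corrected query:
SELECT product FROM orders GROUP BY product HAVING COUNT(*) > 1

Result:
product
-------
Monitor
Mouse  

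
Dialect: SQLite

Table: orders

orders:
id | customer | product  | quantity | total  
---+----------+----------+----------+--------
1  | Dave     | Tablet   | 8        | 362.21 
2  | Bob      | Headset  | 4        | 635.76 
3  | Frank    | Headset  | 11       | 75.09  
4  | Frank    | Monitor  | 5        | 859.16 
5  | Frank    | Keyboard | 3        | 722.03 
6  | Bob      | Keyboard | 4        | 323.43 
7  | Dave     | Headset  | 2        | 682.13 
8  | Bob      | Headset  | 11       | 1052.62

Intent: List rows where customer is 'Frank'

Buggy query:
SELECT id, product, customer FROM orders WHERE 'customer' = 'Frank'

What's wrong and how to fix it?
Bug: 'customer' in single quotes is a string literal, not the column; the comparison is literal-vs-literal and never true

Fix: Remove the quotes around the column name (or use double quotes for an identifier)

Corrected query:
SELECT id, product, customer FROM orders WHERE customer = 'Frank'

Result:
id | product  | customer
---+----------+---------
3  | Headset  | Frank   
4  | Monitor  | Frank   
5  | Keyboard | Frank   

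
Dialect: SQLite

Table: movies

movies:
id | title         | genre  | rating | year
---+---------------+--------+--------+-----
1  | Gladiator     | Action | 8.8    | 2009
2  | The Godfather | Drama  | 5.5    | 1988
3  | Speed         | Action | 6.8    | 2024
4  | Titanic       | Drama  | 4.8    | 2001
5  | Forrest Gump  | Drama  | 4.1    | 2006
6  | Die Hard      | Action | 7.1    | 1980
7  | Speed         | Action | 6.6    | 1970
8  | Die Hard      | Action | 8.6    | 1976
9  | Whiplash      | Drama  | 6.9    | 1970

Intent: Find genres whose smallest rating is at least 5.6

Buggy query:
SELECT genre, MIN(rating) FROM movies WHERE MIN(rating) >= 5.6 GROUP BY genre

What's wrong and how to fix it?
Bug: Aggregates like MIN are computed per group after WHERE runs

Fix: Replace WHERE with HAVING after the GROUP BY

Corrected query:
SELECT genre, MIN(rating) FROM movies GROUP BY genre HAVING MIN(rating) >= 5.6

Result:
genre  | MIN(rating)
-------+------------
Action | 6.6        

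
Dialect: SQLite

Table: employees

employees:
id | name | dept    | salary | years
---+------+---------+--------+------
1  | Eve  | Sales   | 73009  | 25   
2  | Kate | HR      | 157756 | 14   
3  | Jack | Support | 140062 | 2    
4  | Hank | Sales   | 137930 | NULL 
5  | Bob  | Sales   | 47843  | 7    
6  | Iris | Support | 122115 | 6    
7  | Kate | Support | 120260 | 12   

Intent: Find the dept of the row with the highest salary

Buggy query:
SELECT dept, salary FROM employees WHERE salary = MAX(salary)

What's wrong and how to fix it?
Bug: MAX(salary) is an aggregate and cannot be used directly in WHERE

Fix: Wrap MAX in a scalar subquery so WHERE compares against a single value

Corrected query:
SELECT dept, salary FROM employees WHERE salary = (SELECT MAX(salary) FROM employees)

Result:
dept | salary
-----+-------
HR   | 157756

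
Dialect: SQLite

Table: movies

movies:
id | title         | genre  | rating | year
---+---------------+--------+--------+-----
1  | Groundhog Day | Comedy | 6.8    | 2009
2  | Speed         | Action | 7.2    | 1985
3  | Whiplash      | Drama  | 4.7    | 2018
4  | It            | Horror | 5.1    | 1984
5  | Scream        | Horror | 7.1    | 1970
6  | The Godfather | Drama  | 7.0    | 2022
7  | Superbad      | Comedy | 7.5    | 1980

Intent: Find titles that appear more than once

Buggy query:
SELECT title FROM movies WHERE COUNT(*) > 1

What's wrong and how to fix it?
Bug: WHERE can't reference COUNT(*); aggregates are computed after WHERE

Fix: GROUP BY title, then filter groups with HAVING COUNT(*) > 1

Corrected query:
SELECT title FROM movies GROUP BY title HAVING COUNT(*) > 1

Result:
(no rows)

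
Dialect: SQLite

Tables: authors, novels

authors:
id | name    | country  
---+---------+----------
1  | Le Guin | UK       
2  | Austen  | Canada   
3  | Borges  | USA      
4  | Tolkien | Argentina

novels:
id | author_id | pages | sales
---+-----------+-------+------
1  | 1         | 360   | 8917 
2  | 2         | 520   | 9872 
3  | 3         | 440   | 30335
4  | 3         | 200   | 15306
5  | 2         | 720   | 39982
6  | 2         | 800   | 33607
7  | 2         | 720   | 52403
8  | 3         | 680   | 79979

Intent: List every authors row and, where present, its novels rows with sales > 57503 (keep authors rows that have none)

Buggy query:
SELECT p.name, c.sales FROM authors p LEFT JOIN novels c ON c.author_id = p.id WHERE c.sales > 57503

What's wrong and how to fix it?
Bug: Filtering c.sales in WHERE discards the NULL rows produced by LEFT JOIN, turning it into an inner join

Fix: Move the right-table condition into the ON clause so unmatched parents are kept

Corrected query:
SELECT p.name, c.sales FROM authors p LEFT JOIN novels c ON c.author_id = p.id AND c.sales > 57503

Result:
name    | sales
--------+------
Le Guin | NULL 
Austen  | NULL 
Borges  | 79979
Tolkien | NULL 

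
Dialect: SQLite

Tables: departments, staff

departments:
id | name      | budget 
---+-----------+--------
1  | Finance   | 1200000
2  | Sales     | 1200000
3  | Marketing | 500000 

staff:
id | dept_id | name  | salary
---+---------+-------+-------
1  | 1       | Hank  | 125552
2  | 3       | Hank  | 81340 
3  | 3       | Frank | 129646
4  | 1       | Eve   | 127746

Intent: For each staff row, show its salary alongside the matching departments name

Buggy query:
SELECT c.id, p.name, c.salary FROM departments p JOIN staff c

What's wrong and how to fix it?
Bug: Missing join condition: each staff row is matched to all departments rows instead of just its own

Fix: Add ON c.dept_id = p.id to the JOIN

Corrected query:
SELECT c.id, p.name, c.salary FROM departments p JOIN staff c ON c.dept_id = p.id

Result:
id | name      | salary
---+-----------+-------
1  | Finance   | 125552
2  | Marketing | 81340 
3  | Marketing | 129646
4  | Finance   | 127746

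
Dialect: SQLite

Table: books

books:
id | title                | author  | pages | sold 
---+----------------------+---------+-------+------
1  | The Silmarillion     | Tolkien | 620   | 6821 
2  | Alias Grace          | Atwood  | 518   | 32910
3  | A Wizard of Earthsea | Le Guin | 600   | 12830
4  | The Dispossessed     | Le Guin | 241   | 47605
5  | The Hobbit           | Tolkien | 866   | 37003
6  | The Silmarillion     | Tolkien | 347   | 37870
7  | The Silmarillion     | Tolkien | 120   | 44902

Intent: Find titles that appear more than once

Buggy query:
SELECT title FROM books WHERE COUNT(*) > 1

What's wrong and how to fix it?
Bug: WHERE can't reference COUNT(*); aggregates are computed after WHERE

Fix: Group first, then use HAVING for the count condition

Corrected query:
SELECT title FROM books GROUP BY title HAVING COUNT(*) > 1

Result:
title           
----------------
The Silmarillion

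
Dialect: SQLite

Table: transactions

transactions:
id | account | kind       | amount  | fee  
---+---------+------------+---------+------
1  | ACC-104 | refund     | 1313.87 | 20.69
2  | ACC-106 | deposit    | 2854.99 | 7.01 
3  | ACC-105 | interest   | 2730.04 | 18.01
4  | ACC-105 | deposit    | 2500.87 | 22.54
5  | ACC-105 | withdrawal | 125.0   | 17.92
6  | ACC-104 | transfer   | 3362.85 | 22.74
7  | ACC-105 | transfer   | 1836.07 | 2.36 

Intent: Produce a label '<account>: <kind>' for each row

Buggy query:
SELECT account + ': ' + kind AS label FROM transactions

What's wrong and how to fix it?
Bug: SQLite uses || for string concatenation; + coerces text to numbers (yielding 0)

Fix: Use the || operator for string concatenation

Corrected query:
SELECT account || ': ' || kind AS label FROM transactions

Result:
label              
-------------------
ACC-104: refund    
ACC-106: deposit   
ACC-105: interest  
ACC-105: deposit   
ACC-105: withdrawal
ACC-104: transfer  
ACC-105: transfer  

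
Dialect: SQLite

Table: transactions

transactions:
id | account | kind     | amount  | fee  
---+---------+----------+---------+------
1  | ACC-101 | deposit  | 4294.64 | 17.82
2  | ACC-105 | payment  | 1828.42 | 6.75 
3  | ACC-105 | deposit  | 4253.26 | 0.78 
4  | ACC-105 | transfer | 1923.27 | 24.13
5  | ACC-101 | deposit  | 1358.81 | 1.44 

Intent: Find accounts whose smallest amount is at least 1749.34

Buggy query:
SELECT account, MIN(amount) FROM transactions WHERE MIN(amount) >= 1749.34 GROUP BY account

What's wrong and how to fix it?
Bug: MIN() in WHERE is a misuse of aggregate

Fix: Use HAVING for the per-group MIN condition

Corrected query:
SELECT account, MIN(amount) FROM transactions GROUP BY account HAVING MIN(amount) >= 1749.34

Result:
account | MIN(amount)
--------+------------
ACC-105 | 1828.42    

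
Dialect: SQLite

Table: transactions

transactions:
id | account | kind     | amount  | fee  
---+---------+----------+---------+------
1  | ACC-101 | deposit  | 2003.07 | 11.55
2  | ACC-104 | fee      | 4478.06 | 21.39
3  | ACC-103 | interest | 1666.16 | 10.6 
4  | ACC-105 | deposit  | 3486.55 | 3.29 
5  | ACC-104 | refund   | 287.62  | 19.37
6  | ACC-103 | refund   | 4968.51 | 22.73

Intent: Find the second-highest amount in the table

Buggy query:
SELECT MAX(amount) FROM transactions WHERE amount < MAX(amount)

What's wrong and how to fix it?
Bug: The inner MAX is an aggregate inside WHERE, which is not allowed

Fix: Put the inner MAX in a scalar subquery

Corrected query:
SELECT MAX(amount) FROM transactions WHERE amount < (SELECT MAX(amount) FROM transactions)

Result:
MAX(amount)
-----------
4478.06    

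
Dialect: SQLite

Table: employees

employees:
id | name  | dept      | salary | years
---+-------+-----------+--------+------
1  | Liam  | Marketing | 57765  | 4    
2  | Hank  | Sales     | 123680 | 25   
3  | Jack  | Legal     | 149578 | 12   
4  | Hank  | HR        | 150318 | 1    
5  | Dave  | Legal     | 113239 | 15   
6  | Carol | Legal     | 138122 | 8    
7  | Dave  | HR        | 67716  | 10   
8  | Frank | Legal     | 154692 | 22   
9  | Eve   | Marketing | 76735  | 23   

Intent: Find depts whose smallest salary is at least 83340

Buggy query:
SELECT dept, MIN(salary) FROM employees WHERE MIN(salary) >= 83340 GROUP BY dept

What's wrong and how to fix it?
Bug: MIN() in WHERE is a misuse of aggregate

Fix: Use HAVING for the per-group MIN condition

Corrected query:
SELECT dept, MIN(salary) FROM employees GROUP BY dept HAVING MIN(salary) >= 83340

Result:
dept  | MIN(salary)
------+------------
Legal | 113239     
Sales | 123680     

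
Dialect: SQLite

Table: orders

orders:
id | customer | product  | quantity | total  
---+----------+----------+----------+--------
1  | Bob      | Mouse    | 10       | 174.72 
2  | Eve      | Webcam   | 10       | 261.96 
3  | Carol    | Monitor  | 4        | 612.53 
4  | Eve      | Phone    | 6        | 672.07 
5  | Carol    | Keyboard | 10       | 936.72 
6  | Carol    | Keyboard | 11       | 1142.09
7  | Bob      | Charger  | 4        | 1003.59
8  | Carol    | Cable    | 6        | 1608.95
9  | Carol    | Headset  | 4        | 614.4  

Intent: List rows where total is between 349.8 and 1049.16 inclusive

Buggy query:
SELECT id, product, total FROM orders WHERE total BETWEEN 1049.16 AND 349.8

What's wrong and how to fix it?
Bug: The bounds are reversed; BETWEEN a AND b requires a <= b to match anything

Fix: Write BETWEEN 349.8 AND 1049.16

Corrected query:
SELECT id, product, total FROM orders WHERE total BETWEEN 349.8 AND 1049.16

Result:
id | product  | total  
---+----------+--------
3  | Monitor  | 612.53 
4  | Phone    | 672.07 
5  | Keyboard | 936.72 
7  | Charger  | 1003.59
9  | Headset  | 614.4  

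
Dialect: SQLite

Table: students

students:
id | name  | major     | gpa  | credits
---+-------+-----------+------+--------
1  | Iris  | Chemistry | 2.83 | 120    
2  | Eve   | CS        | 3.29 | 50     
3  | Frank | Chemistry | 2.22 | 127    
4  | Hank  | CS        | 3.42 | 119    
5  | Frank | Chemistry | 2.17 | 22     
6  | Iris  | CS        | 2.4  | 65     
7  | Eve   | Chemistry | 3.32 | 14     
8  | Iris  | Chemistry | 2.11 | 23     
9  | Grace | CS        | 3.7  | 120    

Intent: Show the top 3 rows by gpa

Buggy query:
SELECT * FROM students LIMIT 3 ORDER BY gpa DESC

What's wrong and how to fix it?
Bug: LIMIT must come after ORDER BY

Fix: Swap the clauses: ORDER BY first, then LIMIT

Corrected query:
SELECT * FROM students ORDER BY gpa DESC LIMIT 3

Result:
id | name  | major     | gpa  | credits
---+-------+-----------+------+--------
9  | Grace | CS        | 3.7  | 120    
4  | Hank  | CS        | 3.42 | 119    
7  | Eve   | Chemistry | 3.32 | 14     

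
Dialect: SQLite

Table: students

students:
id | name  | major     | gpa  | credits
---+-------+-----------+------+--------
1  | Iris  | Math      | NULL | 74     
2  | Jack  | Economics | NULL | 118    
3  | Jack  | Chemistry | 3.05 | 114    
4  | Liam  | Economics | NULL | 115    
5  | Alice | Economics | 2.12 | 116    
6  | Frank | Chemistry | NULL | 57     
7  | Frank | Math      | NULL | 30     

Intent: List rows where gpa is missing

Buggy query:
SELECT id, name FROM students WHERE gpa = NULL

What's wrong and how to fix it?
Bug: Comparing to NULL with '=' never matches; NULL = NULL is unknown, not true

Fix: Use IS NULL to test for NULL

Corrected query:
SELECT id, name FROM students WHERE gpa IS NULL

Result:
id | name 
---+------
1  | Iris 
2  | Jack 
4  | Liam 
6  | Frank
7  | Frank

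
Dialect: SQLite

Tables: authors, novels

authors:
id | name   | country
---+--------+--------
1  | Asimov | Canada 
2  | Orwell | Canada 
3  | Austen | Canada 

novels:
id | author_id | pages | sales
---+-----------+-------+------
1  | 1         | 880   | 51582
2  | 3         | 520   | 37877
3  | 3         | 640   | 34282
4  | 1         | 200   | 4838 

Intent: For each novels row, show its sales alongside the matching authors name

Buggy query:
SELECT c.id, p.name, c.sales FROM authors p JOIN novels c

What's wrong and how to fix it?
Bug: Missing join condition: each novels row is matched to all authors rows instead of just its own

Fix: Add ON c.author_id = p.id to the JOIN

Corrected query:
SELECT c.id, p.name, c.sales FROM authors p JOIN novels c ON c.author_id = p.id

Result:
id | name   | sales
---+--------+------
1  | Asimov | 51582
2  | Austen | 37877
3  | Austen | 34282
4  | Asimov | 4838 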